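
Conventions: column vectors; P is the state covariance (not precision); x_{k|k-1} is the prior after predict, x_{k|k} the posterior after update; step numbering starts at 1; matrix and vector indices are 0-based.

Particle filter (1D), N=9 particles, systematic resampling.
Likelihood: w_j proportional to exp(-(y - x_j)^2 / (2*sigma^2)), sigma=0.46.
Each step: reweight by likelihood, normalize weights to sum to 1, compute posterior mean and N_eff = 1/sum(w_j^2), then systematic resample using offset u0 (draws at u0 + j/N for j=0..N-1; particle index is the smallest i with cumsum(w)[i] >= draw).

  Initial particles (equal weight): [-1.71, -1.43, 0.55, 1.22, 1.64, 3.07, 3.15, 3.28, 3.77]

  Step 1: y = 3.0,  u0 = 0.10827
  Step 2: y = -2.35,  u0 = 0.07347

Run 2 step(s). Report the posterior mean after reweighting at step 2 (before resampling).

step 1: w=[0.0000, 0.0000, 0.0000, 0.0002, 0.0042, 0.3265, 0.3132, 0.2745, 0.0814]  mean=3.2033  Neff=3.4877  idx=[5, 5, 5, 6, 6, 7, 7, 7, 8]
step 2: w=[0.3062, 0.3062, 0.3062, 0.0389, 0.0389, 0.0013, 0.0013, 0.0013, 0.0000]  mean=3.0770  Neff=3.5184  idx=[0, 0, 0, 1, 1, 2, 2, 2, 4]

post_mean = 3.0770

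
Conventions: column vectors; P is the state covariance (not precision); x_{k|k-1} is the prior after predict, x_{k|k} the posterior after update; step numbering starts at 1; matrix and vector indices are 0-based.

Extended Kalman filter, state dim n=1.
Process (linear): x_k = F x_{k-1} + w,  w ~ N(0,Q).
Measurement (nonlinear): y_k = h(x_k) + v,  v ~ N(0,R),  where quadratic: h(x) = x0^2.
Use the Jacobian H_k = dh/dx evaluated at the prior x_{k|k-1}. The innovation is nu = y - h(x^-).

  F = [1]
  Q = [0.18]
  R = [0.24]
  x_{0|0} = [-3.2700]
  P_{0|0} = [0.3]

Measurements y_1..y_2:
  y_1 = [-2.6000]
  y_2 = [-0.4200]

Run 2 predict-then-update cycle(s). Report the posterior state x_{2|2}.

x_post = [-0.5986]

step 1: x^-=[-3.2700]  P^-=[0.4800]  H_jac=[-6.5400]  S=[20.7704]  K=[-0.1511]  nu=[-13.2929]  x^+=[-1.2609]  P^+=[0.0055]
step 2: x^-=[-1.2609]  P^-=[0.1855]  H_jac=[-2.5219]  S=[1.4200]  K=[-0.3295]  nu=[-2.0100]  x^+=[-0.5986]  P^+=[0.0314]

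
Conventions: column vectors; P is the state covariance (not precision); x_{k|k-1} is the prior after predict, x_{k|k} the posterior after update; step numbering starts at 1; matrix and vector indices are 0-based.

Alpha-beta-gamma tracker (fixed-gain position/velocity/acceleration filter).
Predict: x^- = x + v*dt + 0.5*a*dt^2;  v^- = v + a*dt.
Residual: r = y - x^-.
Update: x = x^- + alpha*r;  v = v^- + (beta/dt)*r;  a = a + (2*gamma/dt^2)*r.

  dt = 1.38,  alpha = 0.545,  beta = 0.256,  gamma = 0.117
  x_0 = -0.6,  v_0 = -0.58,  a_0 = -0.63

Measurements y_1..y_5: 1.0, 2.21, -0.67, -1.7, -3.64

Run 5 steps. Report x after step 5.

step 1: x_pred=-2.0003  r=3.0003  x^+=-0.3651  v^+=-0.8928  a^+=-0.2613
step 2: x_pred=-1.8461  r=4.0561  x^+=0.3645  v^+=-0.5010  a^+=0.2370
step 3: x_pred=-0.1013  r=-0.5687  x^+=-0.4112  v^+=-0.2794  a^+=0.1672
step 4: x_pred=-0.6377  r=-1.0623  x^+=-1.2166  v^+=-0.2458  a^+=0.0366
step 5: x_pred=-1.5210  r=-2.1190  x^+=-2.6759  v^+=-0.5884  a^+=-0.2237

x_post = -2.6759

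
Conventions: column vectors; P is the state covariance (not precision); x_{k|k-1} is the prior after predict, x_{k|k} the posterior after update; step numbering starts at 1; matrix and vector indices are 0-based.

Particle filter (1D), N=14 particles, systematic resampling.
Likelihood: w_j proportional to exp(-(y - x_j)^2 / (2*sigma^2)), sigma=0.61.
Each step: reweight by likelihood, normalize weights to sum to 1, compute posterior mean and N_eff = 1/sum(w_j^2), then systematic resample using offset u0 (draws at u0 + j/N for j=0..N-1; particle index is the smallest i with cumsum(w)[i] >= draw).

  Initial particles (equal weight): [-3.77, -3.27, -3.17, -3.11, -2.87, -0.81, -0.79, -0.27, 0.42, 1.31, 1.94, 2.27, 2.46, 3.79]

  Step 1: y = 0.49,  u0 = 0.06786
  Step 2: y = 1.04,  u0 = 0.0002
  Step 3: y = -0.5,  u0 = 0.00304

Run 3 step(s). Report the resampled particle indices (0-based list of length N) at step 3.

step 1: w=[0.0000, 0.0000, 0.0000, 0.0000, 0.0000, 0.0480, 0.0514, 0.2139, 0.4617, 0.1883, 0.0276, 0.0066, 0.0025, 0.0000]  mean=0.3780  Neff=3.3315  idx=[6, 7, 7, 7, 8, 8, 8, 8, 8, 8, 9, 9, 9, 11]
step 2: w=[0.0016, 0.0148, 0.0148, 0.0148, 0.0885, 0.0885, 0.0885, 0.0885, 0.0885, 0.0885, 0.1345, 0.1345, 0.1345, 0.0194]  mean=0.7825  Neff=9.7737  idx=[0, 4, 5, 5, 6, 7, 8, 9, 9, 10, 11, 11, 12, 12]
step 3: w=[0.2537, 0.0911, 0.0911, 0.0911, 0.0911, 0.0911, 0.0911, 0.0911, 0.0911, 0.0035, 0.0035, 0.0035, 0.0035, 0.0035]  mean=0.1285  Neff=7.6422  idx=[0, 0, 0, 0, 1, 2, 2, 3, 4, 5, 6, 6, 7, 8]

resampled_idx = [0, 0, 0, 0, 1, 2, 2, 3, 4, 5, 6, 6, 7, 8]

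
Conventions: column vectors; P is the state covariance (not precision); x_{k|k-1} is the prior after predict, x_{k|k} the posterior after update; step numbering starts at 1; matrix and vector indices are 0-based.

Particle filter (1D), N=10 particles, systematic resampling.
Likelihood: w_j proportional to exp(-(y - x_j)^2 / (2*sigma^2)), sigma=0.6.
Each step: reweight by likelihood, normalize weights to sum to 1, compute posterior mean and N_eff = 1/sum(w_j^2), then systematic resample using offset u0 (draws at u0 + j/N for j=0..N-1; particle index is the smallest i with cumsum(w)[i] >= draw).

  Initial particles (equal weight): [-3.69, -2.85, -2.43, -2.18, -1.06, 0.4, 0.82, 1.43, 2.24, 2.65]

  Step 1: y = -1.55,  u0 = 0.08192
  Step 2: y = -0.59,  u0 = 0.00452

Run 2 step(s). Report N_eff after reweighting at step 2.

step 1: w=[0.0010, 0.0551, 0.1964, 0.3318, 0.4125, 0.0029, 0.0002, 0.0000, 0.0000, 0.0000]  mean=-1.7972  Neff=3.1065  idx=[2, 2, 3, 3, 3, 3, 4, 4, 4, 4]
step 2: w=[0.0029, 0.0029, 0.0097, 0.0097, 0.0097, 0.0097, 0.2388, 0.2388, 0.2388, 0.2388]  mean=-1.1115  Neff=4.3752  idx=[1, 6, 6, 7, 7, 7, 8, 8, 9, 9]

N_eff = 4.3752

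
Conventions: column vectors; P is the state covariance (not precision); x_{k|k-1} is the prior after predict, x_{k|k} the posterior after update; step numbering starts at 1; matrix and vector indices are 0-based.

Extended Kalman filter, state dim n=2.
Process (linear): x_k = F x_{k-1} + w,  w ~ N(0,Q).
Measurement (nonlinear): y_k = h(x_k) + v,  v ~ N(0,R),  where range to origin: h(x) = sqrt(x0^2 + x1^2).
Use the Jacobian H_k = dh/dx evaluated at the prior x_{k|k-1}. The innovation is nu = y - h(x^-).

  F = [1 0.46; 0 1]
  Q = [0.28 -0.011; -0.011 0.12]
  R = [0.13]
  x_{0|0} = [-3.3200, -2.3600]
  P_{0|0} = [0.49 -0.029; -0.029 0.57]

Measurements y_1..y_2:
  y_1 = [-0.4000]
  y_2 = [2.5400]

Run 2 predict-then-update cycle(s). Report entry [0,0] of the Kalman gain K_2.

K[0,0] = -0.6750

step 1: x^-=[-4.4056, -2.3600]  P^-=[0.8639 0.2222; 0.2222 0.6900]  H_jac=[-0.8815 -0.4722]  S=[1.1401]  K=[-0.7600; -0.4576]  nu=[-5.3979]  x^+=[-0.3033, 0.1099]  P^+=[0.2054 -0.1743; -0.1743 0.4513]
step 2: x^-=[-0.2528, 0.1099]  P^-=[0.4206 0.0223; 0.0223 0.5713]  H_jac=[-0.9171 0.3987]  S=[0.5582]  K=[-0.6750; 0.3714]  nu=[2.2644]  x^+=[-1.7813, 0.9508]  P^+=[0.1662 0.1623; 0.1623 0.4943]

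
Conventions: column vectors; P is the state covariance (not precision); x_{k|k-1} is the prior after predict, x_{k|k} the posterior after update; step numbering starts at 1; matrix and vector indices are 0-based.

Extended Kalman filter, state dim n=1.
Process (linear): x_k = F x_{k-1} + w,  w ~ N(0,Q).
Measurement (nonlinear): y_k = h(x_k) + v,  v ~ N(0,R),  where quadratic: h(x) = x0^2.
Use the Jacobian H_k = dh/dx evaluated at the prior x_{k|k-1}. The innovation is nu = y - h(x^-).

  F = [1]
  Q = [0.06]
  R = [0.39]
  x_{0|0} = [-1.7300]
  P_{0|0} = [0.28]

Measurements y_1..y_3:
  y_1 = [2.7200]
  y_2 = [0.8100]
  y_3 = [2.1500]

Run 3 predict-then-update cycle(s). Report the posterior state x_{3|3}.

x_post = [-1.3813]

step 1: x^-=[-1.7300]  P^-=[0.3400]  H_jac=[-3.4600]  S=[4.4603]  K=[-0.2637]  nu=[-0.2729]  x^+=[-1.6580]  P^+=[0.0297]
step 2: x^-=[-1.6580]  P^-=[0.0897]  H_jac=[-3.3160]  S=[1.3767]  K=[-0.2161]  nu=[-1.9390]  x^+=[-1.2389]  P^+=[0.0254]
step 3: x^-=[-1.2389]  P^-=[0.0854]  H_jac=[-2.4779]  S=[0.9145]  K=[-0.2315]  nu=[0.6150]  x^+=[-1.3813]  P^+=[0.0364]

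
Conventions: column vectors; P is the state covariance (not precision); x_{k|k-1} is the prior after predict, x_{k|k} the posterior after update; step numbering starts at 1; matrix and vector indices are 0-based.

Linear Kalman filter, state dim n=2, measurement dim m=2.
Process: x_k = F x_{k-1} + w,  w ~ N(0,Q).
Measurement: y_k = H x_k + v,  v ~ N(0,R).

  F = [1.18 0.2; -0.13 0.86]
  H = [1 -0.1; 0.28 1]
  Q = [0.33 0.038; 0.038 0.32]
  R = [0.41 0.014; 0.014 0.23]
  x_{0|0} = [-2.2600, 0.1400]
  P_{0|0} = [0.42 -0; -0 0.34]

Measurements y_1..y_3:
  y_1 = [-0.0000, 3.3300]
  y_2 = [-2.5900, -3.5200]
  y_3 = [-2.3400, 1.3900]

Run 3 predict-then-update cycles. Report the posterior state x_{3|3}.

x_post = [-2.1817, 1.0816]

step 1: x^-=[-2.6388, 0.4142]  P^-=[0.9284 0.0321; 0.0321 0.5786]  S=[1.3378 0.2473; 0.2473 0.8993]  K=[0.6654 0.1418; -0.1475 0.6939]  nu=[2.6802, 3.6547]  x^+=[-0.3373, 2.5547]  P^+=[0.2714 -0.0341; -0.0341 0.1671]
step 2: x^-=[0.1129, 2.2409]  P^-=[0.6985 -0.0086; -0.0086 0.4558]  S=[1.1148 0.1557; 0.1557 0.7357]  K=[0.6099 0.1251; -0.1387 0.6456]  nu=[-2.4788, -5.7925]  x^+=[-2.1237, -1.1547]  P^+=[0.2486 -0.0323; -0.0323 0.1556]
step 3: x^-=[-2.7369, -0.7169]  P^-=[0.6671 -0.0053; -0.0053 0.4465]  S=[1.0826 0.1510; 0.1510 0.7258]  K=[0.5992 0.1254; -0.1356 0.6413]  nu=[0.3252, 2.8733]  x^+=[-2.1817, 1.0816]  P^+=[0.2443 -0.0312; -0.0312 0.1543]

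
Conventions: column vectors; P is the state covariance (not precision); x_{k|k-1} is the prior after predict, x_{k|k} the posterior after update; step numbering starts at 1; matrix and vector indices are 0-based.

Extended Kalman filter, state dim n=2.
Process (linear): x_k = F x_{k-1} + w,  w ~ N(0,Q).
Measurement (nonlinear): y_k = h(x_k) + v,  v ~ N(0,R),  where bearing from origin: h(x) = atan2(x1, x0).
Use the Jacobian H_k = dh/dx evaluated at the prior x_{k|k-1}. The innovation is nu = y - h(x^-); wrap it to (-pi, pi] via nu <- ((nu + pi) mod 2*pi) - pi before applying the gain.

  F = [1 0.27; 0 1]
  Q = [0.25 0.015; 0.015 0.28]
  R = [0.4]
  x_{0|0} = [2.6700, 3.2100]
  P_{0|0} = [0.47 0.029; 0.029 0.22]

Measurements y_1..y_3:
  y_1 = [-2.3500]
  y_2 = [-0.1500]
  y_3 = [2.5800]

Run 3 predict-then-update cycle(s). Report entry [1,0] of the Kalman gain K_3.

K[1,0] = 0.2783

step 1: x^-=[3.5367, 3.2100]  P^-=[0.7517 0.1034; 0.1034 0.5000]  H_jac=[-0.1407 0.1550]  S=[0.4224]  K=[-0.2125; 0.1491]  nu=[-3.0870]  x^+=[4.1926, 2.7498]  P^+=[0.7326 0.1168; 0.1168 0.4906]
step 2: x^-=[4.9350, 2.7498]  P^-=[1.0815 0.2642; 0.2642 0.7706]  H_jac=[-0.0862 0.1546]  S=[0.4194]  K=[-0.1247; 0.2298]  nu=[-0.6584]  x^+=[5.0172, 2.5985]  P^+=[1.0749 0.2763; 0.2763 0.7485]
step 3: x^-=[5.7187, 2.5985]  P^-=[1.5287 0.4934; 0.4934 1.0285]  H_jac=[-0.0659 0.1449]  S=[0.4188]  K=[-0.0696; 0.2783]  nu=[2.1535]  x^+=[5.5688, 3.1979]  P^+=[1.5266 0.5015; 0.5015 0.9960]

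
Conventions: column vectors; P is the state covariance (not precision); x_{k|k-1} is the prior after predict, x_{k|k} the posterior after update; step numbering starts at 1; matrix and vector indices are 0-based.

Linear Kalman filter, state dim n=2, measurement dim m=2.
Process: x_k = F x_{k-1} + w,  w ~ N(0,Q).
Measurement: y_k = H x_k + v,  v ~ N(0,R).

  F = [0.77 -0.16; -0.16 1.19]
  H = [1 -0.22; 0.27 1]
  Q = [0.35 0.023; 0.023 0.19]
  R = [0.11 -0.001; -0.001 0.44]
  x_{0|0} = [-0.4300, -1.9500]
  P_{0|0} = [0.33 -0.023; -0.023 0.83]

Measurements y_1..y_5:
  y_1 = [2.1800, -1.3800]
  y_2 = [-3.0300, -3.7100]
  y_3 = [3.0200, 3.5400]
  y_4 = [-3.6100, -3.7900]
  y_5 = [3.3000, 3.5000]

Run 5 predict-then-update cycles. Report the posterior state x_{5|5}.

x_post = [2.3876, 0.5353]

step 1: x^-=[-0.0191, -2.2517]  P^-=[0.5726 -0.1974; -0.1974 1.3826]  S=[0.8363 -0.3362; -0.3362 1.7577]  K=[0.7873 0.1263; -0.3203 0.6950]  nu=[1.7037, 0.8769]  x^+=[1.4330, -2.1880]  P^+=[0.0930 0.0297; 0.0297 0.2981]
step 2: x^-=[1.4535, -2.8330]  P^-=[0.4055 -0.0173; -0.0173 0.6032]  S=[0.5523 -0.0405; -0.0405 1.0635]  K=[0.7495 0.1152; -0.2310 0.5541]  nu=[-5.1067, -1.2695]  x^+=[-2.5204, -2.3568]  P^+=[0.0881 0.0262; 0.0262 0.2370]
step 3: x^-=[-1.5636, -2.4013]  P^-=[0.4018 -0.0083; -0.0083 0.5178]  S=[0.5406 -0.0143; -0.0143 0.9826]  K=[0.7497 0.1128; -0.2124 0.5216]  nu=[4.0553, 6.3635]  x^+=[2.1947, 0.0567]  P^+=[0.0879 0.0252; 0.0252 0.2229]
step 4: x^-=[1.6809, -0.2837]  P^-=[0.4016 -0.0066; -0.0066 0.4984]  S=[0.5386 -0.0084; -0.0084 0.9641]  K=[0.7501 0.1122; -0.2078 0.5133]  nu=[-5.3533, -3.9601]  x^+=[-2.7787, -1.2041]  P^+=[0.0879 0.0249; 0.0249 0.2193]
step 5: x^-=[-1.9469, -0.9883]  P^-=[0.4016 -0.0061; -0.0061 0.4934]  S=[0.5382 -0.0069; -0.0069 0.9593]  K=[0.7502 0.1120; -0.2066 0.5111]  nu=[5.0295, 5.0140]  x^+=[2.3876, 0.5353]  P^+=[0.0879 0.0248; 0.0248 0.2184]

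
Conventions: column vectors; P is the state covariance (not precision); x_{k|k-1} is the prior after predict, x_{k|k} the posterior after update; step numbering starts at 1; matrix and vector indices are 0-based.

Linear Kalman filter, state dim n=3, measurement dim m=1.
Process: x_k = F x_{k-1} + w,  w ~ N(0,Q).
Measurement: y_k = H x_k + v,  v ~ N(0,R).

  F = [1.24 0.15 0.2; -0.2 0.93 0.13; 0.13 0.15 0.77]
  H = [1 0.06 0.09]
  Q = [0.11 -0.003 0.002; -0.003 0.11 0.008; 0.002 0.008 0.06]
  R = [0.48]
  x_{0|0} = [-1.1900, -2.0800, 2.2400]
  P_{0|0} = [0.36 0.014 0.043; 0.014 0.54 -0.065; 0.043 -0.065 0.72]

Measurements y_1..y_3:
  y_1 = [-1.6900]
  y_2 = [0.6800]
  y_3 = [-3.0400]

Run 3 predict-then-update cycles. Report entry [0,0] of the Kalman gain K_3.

step 1: x^-=[-1.3396, -1.4052, 1.2581]  P^-=[0.7271 0.0093 0.2187; 0.0093 0.5805 0.0936; 0.2187 0.0936 0.4993]  S=[1.2547]  K=[0.5956; 0.0419; 0.2145]  nu=[-0.3793]  x^+=[-1.5655, -1.4211, 1.1767]  P^+=[0.2820 -0.0220 0.0583; -0.0220 0.5782 0.0823; 0.0583 0.0823 0.4415]
step 2: x^-=[-1.9191, -0.8555, 0.4894]  P^-=[0.5999 0.0185 0.1931; 0.0185 0.6539 0.1761; 0.1931 0.1761 0.3694]  S=[1.1241]  K=[0.5501; 0.0655; 0.2108]  nu=[2.6064]  x^+=[-0.4853, -0.6849, 1.0387]  P^+=[0.2597 -0.0220 0.0628; -0.0220 0.6491 0.1606; 0.0628 0.1606 0.3194]
step 3: x^-=[-0.4968, -0.4049, 0.6340]  P^-=[0.5693 0.0474 0.1881; 0.0474 0.7309 0.2313; 0.1881 0.2313 0.3172]  S=[1.0966]  K=[0.5372; 0.1022; 0.2102]  nu=[-2.5760]  x^+=[-1.8806, -0.6681, 0.0925]  P^+=[0.2529 -0.0128 0.0643; -0.0128 0.7195 0.2077; 0.0643 0.2077 0.2687]

K[0,0] = 0.5372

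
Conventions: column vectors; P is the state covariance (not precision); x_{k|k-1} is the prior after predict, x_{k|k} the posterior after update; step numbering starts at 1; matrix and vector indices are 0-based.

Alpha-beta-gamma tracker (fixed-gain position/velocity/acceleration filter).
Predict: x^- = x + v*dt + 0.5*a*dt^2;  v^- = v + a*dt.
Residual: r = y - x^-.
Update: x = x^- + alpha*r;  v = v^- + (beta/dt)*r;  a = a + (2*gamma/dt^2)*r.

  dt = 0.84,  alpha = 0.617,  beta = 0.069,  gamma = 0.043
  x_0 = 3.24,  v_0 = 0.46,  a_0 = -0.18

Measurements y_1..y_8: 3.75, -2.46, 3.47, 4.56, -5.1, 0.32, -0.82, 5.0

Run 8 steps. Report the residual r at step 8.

resid = 8.5123

step 1: x_pred=3.5629  r=0.1871  x^+=3.6783  v^+=0.3242  a^+=-0.1572
step 2: x_pred=3.8952  r=-6.3552  x^+=-0.0260  v^+=-0.3299  a^+=-0.9318
step 3: x_pred=-0.6318  r=4.1018  x^+=1.8990  v^+=-0.7757  a^+=-0.4318
step 4: x_pred=1.0951  r=3.4649  x^+=3.2329  v^+=-0.8538  a^+=-0.0095
step 5: x_pred=2.5124  r=-7.6124  x^+=-2.1845  v^+=-1.4871  a^+=-0.9373
step 6: x_pred=-3.7643  r=4.0843  x^+=-1.2443  v^+=-1.9390  a^+=-0.4395
step 7: x_pred=-3.0281  r=2.2081  x^+=-1.6657  v^+=-2.1268  a^+=-0.1704
step 8: x_pred=-3.5123  r=8.5123  x^+=1.7398  v^+=-1.5707  a^+=0.8671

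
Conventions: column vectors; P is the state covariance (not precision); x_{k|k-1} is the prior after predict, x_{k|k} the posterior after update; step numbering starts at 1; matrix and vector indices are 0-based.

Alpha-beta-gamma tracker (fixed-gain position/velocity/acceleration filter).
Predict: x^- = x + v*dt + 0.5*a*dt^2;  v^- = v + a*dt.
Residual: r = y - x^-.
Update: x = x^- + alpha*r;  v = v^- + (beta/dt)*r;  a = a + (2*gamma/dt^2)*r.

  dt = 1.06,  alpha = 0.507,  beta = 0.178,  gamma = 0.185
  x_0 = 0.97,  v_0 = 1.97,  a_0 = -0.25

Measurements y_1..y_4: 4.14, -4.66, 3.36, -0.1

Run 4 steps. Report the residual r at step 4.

resid = 2.2143

step 1: x_pred=2.9178  r=1.2222  x^+=3.5374  v^+=1.9102  a^+=0.1525
step 2: x_pred=5.6480  r=-10.3080  x^+=0.4218  v^+=0.3409  a^+=-3.2419
step 3: x_pred=-1.0381  r=4.3981  x^+=1.1917  v^+=-2.3570  a^+=-1.7936
step 4: x_pred=-2.3143  r=2.2143  x^+=-1.1916  v^+=-3.8864  a^+=-1.0645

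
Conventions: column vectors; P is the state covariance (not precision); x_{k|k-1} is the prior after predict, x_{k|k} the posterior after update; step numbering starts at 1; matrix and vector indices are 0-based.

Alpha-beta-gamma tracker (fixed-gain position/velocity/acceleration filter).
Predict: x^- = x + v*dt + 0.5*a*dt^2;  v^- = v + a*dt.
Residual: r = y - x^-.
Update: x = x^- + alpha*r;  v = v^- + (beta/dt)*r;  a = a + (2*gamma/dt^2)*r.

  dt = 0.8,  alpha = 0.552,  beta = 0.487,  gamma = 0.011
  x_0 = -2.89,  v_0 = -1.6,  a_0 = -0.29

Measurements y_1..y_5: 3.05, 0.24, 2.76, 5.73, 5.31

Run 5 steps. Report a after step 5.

a_post = -0.0815

step 1: x_pred=-4.2628  r=7.3128  x^+=-0.2261  v^+=2.6197  a^+=-0.0386
step 2: x_pred=1.8572  r=-1.6172  x^+=0.9645  v^+=1.6043  a^+=-0.0942
step 3: x_pred=2.2178  r=0.5422  x^+=2.5171  v^+=1.8590  a^+=-0.0756
step 4: x_pred=3.9801  r=1.7499  x^+=4.9460  v^+=2.8638  a^+=-0.0154
step 5: x_pred=7.2321  r=-1.9221  x^+=6.1711  v^+=1.6813  a^+=-0.0815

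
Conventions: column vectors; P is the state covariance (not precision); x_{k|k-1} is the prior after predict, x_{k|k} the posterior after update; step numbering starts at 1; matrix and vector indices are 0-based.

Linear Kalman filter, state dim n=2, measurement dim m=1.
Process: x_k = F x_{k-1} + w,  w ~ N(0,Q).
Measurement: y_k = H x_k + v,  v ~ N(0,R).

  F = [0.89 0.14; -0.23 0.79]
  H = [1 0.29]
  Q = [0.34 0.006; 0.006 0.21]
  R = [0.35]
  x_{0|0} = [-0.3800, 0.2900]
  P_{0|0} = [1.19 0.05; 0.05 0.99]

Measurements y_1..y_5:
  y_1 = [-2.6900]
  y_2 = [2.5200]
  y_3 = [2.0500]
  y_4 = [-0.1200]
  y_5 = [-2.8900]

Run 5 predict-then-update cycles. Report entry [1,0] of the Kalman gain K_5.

step 1: x^-=[-0.2976, 0.3165]  P^-=[1.3145 -0.0946; -0.0946 0.8726]  S=[1.6830]  K=[0.7647; 0.0942]  nu=[-2.4842]  x^+=[-2.1973, 0.0825]  P^+=[0.3302 -0.2158; -0.2158 0.8577]
step 2: x^-=[-1.9441, 0.5706]  P^-=[0.5646 -0.1115; -0.1115 0.8412]  S=[0.9207]  K=[0.5781; 0.1439]  nu=[4.2986]  x^+=[0.5411, 1.1890]  P^+=[0.2569 -0.1881; -0.1881 0.8221]
step 3: x^-=[0.6480, 0.8148]  P^-=[0.5127 -0.0818; -0.0818 0.8050]  S=[0.8830]  K=[0.5538; 0.1717]  nu=[1.1657]  x^+=[1.2936, 1.0150]  P^+=[0.2419 -0.1658; -0.1658 0.7790]
step 4: x^-=[1.2934, 0.5043]  P^-=[0.5056 -0.0686; -0.0686 0.7692]  S=[0.8805]  K=[0.5516; 0.1754]  nu=[-1.5596]  x^+=[0.4331, 0.2307]  P^+=[0.2377 -0.1538; -0.1538 0.7421]
step 5: x^-=[0.4177, 0.0826]  P^-=[0.5045 -0.0638; -0.0638 0.7416]  S=[0.8799]  K=[0.5523; 0.1720]  nu=[-3.3317]  x^+=[-1.4225, -0.4903]  P^+=[0.2360 -0.1473; -0.1473 0.7156]

K[1,0] = 0.1720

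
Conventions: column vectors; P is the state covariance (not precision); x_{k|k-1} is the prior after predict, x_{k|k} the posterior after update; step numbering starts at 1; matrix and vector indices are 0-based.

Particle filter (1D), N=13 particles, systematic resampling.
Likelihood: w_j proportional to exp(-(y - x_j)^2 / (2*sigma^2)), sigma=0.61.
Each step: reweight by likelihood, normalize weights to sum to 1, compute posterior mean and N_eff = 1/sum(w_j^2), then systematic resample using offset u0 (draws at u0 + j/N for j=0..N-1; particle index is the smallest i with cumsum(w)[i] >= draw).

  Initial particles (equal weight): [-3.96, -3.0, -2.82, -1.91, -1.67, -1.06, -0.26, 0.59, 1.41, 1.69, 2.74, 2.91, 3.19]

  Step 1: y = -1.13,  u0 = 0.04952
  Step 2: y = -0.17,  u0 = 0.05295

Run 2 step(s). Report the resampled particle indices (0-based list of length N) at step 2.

step 1: w=[0.0000, 0.0036, 0.0085, 0.1751, 0.2680, 0.3939, 0.1434, 0.0074, 0.0001, 0.0000, 0.0000, 0.0000, 0.0000]  mean=-1.2671  Neff=3.5931  idx=[3, 3, 4, 4, 4, 4, 5, 5, 5, 5, 5, 6, 6]
step 2: w=[0.0044, 0.0044, 0.0124, 0.0124, 0.0124, 0.0124, 0.0877, 0.0877, 0.0877, 0.0877, 0.0877, 0.2516, 0.2516]  mean=-0.6951  Neff=6.0343  idx=[5, 6, 7, 8, 9, 10, 11, 11, 11, 11, 12, 12, 12]

resampled_idx = [5, 6, 7, 8, 9, 10, 11, 11, 11, 11, 12, 12, 12]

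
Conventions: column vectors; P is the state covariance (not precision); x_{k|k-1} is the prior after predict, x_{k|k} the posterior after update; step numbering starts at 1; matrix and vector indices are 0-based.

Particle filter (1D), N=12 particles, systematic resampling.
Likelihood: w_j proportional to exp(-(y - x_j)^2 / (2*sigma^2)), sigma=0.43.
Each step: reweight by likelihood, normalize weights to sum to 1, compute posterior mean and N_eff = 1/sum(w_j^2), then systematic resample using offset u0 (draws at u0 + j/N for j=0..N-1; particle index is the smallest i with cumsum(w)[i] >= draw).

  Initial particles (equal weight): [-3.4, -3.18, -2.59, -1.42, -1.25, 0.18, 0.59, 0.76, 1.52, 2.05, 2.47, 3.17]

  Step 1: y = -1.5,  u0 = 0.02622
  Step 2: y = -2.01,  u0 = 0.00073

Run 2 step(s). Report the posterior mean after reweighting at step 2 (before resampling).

post_mean = -1.3728

step 1: w=[0.0000, 0.0003, 0.0215, 0.5260, 0.4519, 0.0003, 0.0000, 0.0000, 0.0000, 0.0000, 0.0000, 0.0000]  mean=-1.3685  Neff=2.0775  idx=[3, 3, 3, 3, 3, 3, 3, 4, 4, 4, 4, 4]
step 2: w=[0.1032, 0.1032, 0.1032, 0.1032, 0.1032, 0.1032, 0.1032, 0.0555, 0.0555, 0.0555, 0.0555, 0.0555]  mean=-1.3728  Neff=11.1139  idx=[0, 0, 1, 2, 3, 4, 4, 5, 6, 7, 9, 10]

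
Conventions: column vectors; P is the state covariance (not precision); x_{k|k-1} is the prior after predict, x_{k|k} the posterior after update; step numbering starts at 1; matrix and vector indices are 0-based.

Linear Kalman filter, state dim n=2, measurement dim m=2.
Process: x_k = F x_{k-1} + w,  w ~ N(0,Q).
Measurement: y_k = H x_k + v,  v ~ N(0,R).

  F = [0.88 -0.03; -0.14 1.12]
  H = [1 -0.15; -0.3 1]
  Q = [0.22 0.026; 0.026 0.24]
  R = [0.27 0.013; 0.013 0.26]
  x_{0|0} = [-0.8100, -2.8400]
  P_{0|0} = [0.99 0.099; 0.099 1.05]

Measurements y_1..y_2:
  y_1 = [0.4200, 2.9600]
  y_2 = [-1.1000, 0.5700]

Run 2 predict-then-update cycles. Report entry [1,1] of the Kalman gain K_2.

K[1,1] = 0.6656

step 1: x^-=[-0.6276, -3.0674]  P^-=[0.9824 -0.0333; -0.0333 1.5455]  S=[1.2971 -0.5483; -0.5483 1.9138]  K=[0.7837 0.0531; 0.1584 0.8581]  nu=[0.5875, 5.8391]  x^+=[0.1431, 2.0362]  P^+=[0.2261 0.0918; 0.0918 0.2527]
step 2: x^-=[0.0648, 2.2605]  P^-=[0.3904 0.0805; 0.0805 0.5326]  S=[0.6483 -0.0999; -0.0999 0.7795]  K=[0.5880 0.0284; 0.1035 0.6656]  nu=[-0.8257, -1.6711]  x^+=[-0.4682, 1.0627]  P^+=[0.1690 0.0657; 0.0657 0.1941]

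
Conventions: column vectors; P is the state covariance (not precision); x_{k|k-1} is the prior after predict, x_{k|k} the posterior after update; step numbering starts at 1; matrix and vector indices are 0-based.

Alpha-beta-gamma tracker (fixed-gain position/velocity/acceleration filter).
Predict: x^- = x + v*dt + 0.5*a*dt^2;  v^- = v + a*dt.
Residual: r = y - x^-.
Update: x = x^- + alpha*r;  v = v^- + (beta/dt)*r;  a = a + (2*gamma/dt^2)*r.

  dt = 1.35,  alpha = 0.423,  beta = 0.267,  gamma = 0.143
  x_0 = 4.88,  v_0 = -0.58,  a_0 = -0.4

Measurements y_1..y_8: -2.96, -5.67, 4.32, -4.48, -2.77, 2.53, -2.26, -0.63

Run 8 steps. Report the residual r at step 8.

resid = -17.2463

step 1: x_pred=3.7325  r=-6.6925  x^+=0.9016  v^+=-2.4436  a^+=-1.4502
step 2: x_pred=-3.7189  r=-1.9511  x^+=-4.5442  v^+=-4.7873  a^+=-1.7564
step 3: x_pred=-12.6076  r=16.9276  x^+=-5.4472  v^+=-3.8106  a^+=0.9000
step 4: x_pred=-9.7714  r=5.2914  x^+=-7.5332  v^+=-1.5491  a^+=1.7304
step 5: x_pred=-8.0477  r=5.2777  x^+=-5.8152  v^+=1.8307  a^+=2.5586
step 6: x_pred=-1.0123  r=3.5423  x^+=0.4861  v^+=5.9853  a^+=3.1144
step 7: x_pred=11.4044  r=-13.6644  x^+=5.6243  v^+=7.4873  a^+=0.9701
step 8: x_pred=16.6163  r=-17.2463  x^+=9.3211  v^+=5.3861  a^+=-1.7363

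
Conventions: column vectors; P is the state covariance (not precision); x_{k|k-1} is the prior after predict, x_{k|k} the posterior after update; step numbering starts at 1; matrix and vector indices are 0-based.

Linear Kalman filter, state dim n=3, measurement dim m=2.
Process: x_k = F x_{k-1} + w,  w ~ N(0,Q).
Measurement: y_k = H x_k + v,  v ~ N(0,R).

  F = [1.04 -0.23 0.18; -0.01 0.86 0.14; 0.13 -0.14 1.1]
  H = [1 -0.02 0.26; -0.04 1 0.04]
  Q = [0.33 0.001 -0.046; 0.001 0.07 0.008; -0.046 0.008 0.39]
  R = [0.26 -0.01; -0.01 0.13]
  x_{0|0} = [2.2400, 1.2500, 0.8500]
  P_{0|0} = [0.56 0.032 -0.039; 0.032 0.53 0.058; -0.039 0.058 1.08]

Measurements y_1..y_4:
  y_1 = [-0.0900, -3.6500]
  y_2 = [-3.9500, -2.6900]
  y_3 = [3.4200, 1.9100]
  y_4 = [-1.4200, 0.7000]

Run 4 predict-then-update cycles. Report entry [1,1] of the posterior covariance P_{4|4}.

step 1: x^-=[2.1951, 1.1716, 1.0512]  P^-=[0.9640 -0.0522 0.1933; -0.0522 0.4967 0.1669; 0.1933 0.1669 1.6865]  S=[1.4391 -0.0443; -0.0443 0.6479]  K=[0.7031 -0.0802; 0.0110 0.7810; 0.4484 0.3804]  nu=[-2.5350, -4.7758]  x^+=[0.7958, -2.5860, -1.9021]  P^+=[0.2435 0.0015 -0.2304; 0.0015 0.1022 -0.0170; -0.2304 -0.0170 1.3185]
step 2: x^-=[1.0800, -2.4982, -1.6268]  P^-=[0.5560 -0.0224 -0.0132; -0.0224 0.1679 0.1812; -0.0132 0.1812 1.9308]  S=[0.9387 0.0087; 0.0087 0.3183]  K=[0.5905 -0.1579; 0.0177 0.5528; 0.5095 0.7998]  nu=[-4.6570, -0.0835]  x^+=[-1.6570, -2.6267, -4.0663]  P^+=[0.2223 -0.0072 -0.2588; -0.0072 0.0702 0.0295; -0.2588 0.0295 1.4764]
step 3: x^-=[-1.8511, -2.8117, -4.3206]  P^-=[0.5261 -0.0180 -0.0304; -0.0180 0.1588 0.2513; -0.0304 0.2513 2.0988]  S=[0.9103 0.0338; 0.0338 0.3147]  K=[0.5767 -0.1900; 0.0286 0.5359; 0.5229 1.0130]  nu=[6.3382, 4.8204]  x^+=[0.8881, -0.0472, 3.8768]  P^+=[0.2194 -0.0113 -0.2607; -0.0113 0.0667 0.0564; -0.2607 0.0564 1.4912]
step 4: x^-=[1.6323, 0.4933, 4.3865]  P^-=[0.5222 -0.0176 -0.0370; -0.0176 0.1631 0.2784; -0.0370 0.2784 2.1078]  S=[0.9033 0.0413; 0.0413 0.3211]  K=[0.5769 -0.1985; 0.0324 0.5406; 0.5107 1.0687]  nu=[-4.1830, 0.0965]  x^+=[-0.8000, 0.4100, 2.3534]  P^+=[0.2184 -0.0126 -0.2563; -0.0126 0.0668 0.0652; -0.2563 0.0652 1.4605]

P_post[1,1] = 0.0668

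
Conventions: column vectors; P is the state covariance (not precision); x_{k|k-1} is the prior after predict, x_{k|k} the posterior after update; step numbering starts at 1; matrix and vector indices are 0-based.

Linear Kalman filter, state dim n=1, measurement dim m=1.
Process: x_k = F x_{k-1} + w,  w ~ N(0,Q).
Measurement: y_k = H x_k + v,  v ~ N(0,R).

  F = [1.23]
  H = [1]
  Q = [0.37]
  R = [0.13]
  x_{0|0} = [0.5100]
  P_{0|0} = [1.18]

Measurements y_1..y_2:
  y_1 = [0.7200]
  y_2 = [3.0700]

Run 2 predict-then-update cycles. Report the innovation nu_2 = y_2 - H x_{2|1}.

innov = [2.1909]

step 1: x^-=[0.6273]  P^-=[2.1552]  S=[2.2852]  K=[0.9431]  nu=[0.0927]  x^+=[0.7147]  P^+=[0.1226]
step 2: x^-=[0.8791]  P^-=[0.5555]  S=[0.6855]  K=[0.8104]  nu=[2.1909]  x^+=[2.6545]  P^+=[0.1053]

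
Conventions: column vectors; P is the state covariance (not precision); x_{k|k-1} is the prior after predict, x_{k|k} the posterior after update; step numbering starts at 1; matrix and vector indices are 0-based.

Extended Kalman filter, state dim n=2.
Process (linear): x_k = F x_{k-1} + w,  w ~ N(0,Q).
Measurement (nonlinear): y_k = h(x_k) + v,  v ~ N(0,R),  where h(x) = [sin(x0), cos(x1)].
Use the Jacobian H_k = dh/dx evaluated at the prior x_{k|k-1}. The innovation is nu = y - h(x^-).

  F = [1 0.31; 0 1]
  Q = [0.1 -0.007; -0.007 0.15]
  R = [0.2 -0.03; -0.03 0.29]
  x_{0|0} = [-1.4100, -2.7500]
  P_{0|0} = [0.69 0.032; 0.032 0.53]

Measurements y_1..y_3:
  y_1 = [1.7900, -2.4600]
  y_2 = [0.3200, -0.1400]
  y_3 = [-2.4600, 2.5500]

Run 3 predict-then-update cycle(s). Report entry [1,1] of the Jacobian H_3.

step 1: x^-=[-2.2625, -2.7500]  P^-=[0.8608 0.1893; 0.1893 0.6800]  H_jac=[-0.6379 0.0000; 0.0000 0.3817]  S=[0.5502 -0.0761; -0.0761 0.3891]  K=[-0.9992 -0.0097; -0.1307 0.6415]  nu=[2.5602, -1.5357]  x^+=[-4.8058, -4.0699]  P^+=[0.3129 0.0712; 0.0712 0.4977]
step 2: x^-=[-6.0674, -4.0699]  P^-=[0.5048 0.2185; 0.2185 0.6477]  H_jac=[0.9768 0.0000; 0.0000 -0.8006]  S=[0.6817 -0.2008; -0.2008 0.7052]  K=[0.7099 -0.0458; 0.1052 -0.7054]  nu=[0.1059, 0.4592]  x^+=[-6.0133, -4.3827]  P^+=[0.1468 0.0432; 0.0432 0.2595]
step 3: x^-=[-7.3719, -4.3827]  P^-=[0.2985 0.1166; 0.1166 0.4095]  H_jac=[0.4636 0.0000; 0.0000 -0.9461]  S=[0.2641 -0.0812; -0.0812 0.6565]  K=[0.4908 -0.1074; 0.0243 -0.5871]  nu=[-1.5740, 2.8738]  x^+=[-8.4532, -6.1081]  P^+=[0.2187 0.0485; 0.0485 0.1807]

H_jac[1,1] = -0.9461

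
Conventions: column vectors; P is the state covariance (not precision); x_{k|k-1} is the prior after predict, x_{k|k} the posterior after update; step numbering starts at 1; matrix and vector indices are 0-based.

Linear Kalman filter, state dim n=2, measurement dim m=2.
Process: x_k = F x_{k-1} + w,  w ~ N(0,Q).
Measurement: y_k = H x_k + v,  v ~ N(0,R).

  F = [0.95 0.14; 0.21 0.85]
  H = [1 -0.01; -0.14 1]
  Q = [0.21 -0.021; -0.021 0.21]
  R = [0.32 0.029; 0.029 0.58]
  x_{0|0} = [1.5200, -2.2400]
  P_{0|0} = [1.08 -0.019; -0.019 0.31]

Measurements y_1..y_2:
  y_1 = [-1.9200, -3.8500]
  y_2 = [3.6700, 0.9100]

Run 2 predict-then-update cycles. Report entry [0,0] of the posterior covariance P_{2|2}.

P_post[0,0] = 0.1888

step 1: x^-=[1.1304, -1.5848]  P^-=[1.1857 0.2154; 0.2154 0.4748]  S=[1.5015 0.0740; 0.0740 1.0177]  K=[0.7887 -0.0088; 0.1192 0.4282]  nu=[-3.0662, -2.1069]  x^+=[-1.2695, -2.8526]  P^+=[0.2527 0.0532; 0.0532 0.2593]
step 2: x^-=[-1.6054, -2.6913]  P^-=[0.4573 0.1048; 0.1048 0.4275]  S=[0.7752 0.0656; 0.0656 0.9871]  K=[0.5883 0.0022; 0.0948 0.4119]  nu=[5.2485, 3.3766]  x^+=[1.4897, -0.8032]  P^+=[0.1888 0.0447; 0.0447 0.2479]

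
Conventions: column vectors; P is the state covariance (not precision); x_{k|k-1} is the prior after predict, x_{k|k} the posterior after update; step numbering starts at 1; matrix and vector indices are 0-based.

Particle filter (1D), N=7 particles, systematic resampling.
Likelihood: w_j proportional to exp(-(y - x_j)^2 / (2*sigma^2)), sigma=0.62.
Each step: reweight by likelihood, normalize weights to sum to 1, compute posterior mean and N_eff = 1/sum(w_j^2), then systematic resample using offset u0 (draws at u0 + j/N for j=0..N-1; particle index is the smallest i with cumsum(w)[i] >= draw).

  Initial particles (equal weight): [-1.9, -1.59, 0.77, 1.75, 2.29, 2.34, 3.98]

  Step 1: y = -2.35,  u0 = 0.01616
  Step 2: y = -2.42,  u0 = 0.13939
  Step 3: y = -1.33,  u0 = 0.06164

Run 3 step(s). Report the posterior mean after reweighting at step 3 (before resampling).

step 1: w=[0.6196, 0.3804, 0.0000, 0.0000, 0.0000, 0.0000, 0.0000]  mean=-1.7821  Neff=1.8917  idx=[0, 0, 0, 0, 0, 1, 1]
step 2: w=[0.1623, 0.1623, 0.1623, 0.1623, 0.1623, 0.0942, 0.0942]  mean=-1.8416  Neff=6.6894  idx=[0, 1, 2, 3, 4, 5, 6]
step 3: w=[0.1283, 0.1283, 0.1283, 0.1283, 0.1283, 0.1793, 0.1793]  mean=-1.7888  Neff=6.8226  idx=[0, 1, 2, 3, 4, 5, 6]

post_mean = -1.7888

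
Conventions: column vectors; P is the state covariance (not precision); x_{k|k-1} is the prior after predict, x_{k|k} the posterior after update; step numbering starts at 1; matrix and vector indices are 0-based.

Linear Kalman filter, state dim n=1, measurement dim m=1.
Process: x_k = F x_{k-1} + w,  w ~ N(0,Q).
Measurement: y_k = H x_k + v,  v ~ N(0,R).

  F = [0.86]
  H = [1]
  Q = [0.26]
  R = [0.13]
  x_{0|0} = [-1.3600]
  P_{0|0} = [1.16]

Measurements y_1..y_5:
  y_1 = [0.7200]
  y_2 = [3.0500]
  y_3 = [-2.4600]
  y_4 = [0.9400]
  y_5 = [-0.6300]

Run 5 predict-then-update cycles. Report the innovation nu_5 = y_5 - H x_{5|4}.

step 1: x^-=[-1.1696]  P^-=[1.1179]  S=[1.2479]  K=[0.8958]  nu=[1.8896]  x^+=[0.5232]  P^+=[0.1165]
step 2: x^-=[0.4499]  P^-=[0.3461]  S=[0.4761]  K=[0.7270]  nu=[2.6001]  x^+=[2.3401]  P^+=[0.0945]
step 3: x^-=[2.0125]  P^-=[0.3299]  S=[0.4599]  K=[0.7173]  nu=[-4.4725]  x^+=[-1.1958]  P^+=[0.0933]
step 4: x^-=[-1.0283]  P^-=[0.3290]  S=[0.4590]  K=[0.7168]  nu=[1.9683]  x^+=[0.3825]  P^+=[0.0932]
step 5: x^-=[0.3289]  P^-=[0.3289]  S=[0.4589]  K=[0.7167]  nu=[-0.9589]  x^+=[-0.3584]  P^+=[0.0932]

innov = [-0.9589]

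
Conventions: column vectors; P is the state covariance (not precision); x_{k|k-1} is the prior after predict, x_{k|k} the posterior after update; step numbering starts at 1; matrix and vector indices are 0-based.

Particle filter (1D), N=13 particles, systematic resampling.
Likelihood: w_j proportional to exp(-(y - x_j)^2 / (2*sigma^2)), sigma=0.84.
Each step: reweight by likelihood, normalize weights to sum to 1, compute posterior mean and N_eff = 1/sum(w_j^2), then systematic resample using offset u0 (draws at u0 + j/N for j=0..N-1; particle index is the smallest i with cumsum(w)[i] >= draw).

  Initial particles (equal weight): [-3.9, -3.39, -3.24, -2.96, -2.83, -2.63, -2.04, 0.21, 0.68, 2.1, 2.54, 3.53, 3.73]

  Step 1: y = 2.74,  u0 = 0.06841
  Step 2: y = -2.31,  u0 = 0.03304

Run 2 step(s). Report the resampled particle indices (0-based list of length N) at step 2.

resampled_idx = [0, 0, 0, 0, 1, 1, 1, 1, 2, 2, 2, 2, 5]

step 1: w=[0.0000, 0.0000, 0.0000, 0.0000, 0.0000, 0.0000, 0.0000, 0.0037, 0.0169, 0.2560, 0.3326, 0.2199, 0.1709]  mean=2.8084  Neff=3.9364  idx=[9, 9, 9, 10, 10, 10, 10, 10, 11, 11, 12, 12, 12]
step 2: w=[0.3050, 0.3050, 0.3050, 0.0170, 0.0170, 0.0170, 0.0170, 0.0170, 0.0000, 0.0000, 0.0000, 0.0000, 0.0000]  mean=2.1374  Neff=3.5649  idx=[0, 0, 0, 0, 1, 1, 1, 1, 2, 2, 2, 2, 5]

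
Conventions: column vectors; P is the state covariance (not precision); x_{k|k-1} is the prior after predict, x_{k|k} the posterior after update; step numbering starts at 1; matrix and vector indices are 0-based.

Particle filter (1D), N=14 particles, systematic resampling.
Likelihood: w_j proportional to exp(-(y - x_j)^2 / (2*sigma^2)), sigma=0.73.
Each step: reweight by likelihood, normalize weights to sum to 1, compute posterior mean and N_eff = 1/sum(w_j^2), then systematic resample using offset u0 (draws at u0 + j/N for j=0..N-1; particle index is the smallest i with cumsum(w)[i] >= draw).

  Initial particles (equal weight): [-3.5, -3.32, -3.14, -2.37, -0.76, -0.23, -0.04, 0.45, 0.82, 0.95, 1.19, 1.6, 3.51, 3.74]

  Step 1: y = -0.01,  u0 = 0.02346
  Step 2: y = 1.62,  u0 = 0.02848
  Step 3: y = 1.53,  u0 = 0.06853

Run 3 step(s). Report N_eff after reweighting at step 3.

step 1: w=[0.0000, 0.0000, 0.0000, 0.0012, 0.1265, 0.2050, 0.2143, 0.1759, 0.1124, 0.0903, 0.0555, 0.0188, 0.0000, 0.0000]  mean=0.1987  Neff=6.2845  idx=[4, 4, 5, 5, 5, 6, 6, 6, 7, 7, 8, 8, 9, 10]
step 2: w=[0.0014, 0.0014, 0.0115, 0.0115, 0.0115, 0.0215, 0.0215, 0.0215, 0.0790, 0.0790, 0.1565, 0.1565, 0.1873, 0.2399]  mean=0.7785  Neff=6.4151  idx=[4, 7, 8, 9, 10, 10, 11, 11, 12, 12, 12, 13, 13, 13]
step 3: w=[0.0067, 0.0121, 0.0408, 0.0408, 0.0760, 0.0760, 0.0760, 0.0760, 0.0890, 0.0890, 0.0890, 0.1095, 0.1095, 0.1095]  mean=0.9286  Neff=11.5782  idx=[3, 4, 5, 6, 7, 8, 9, 9, 10, 11, 12, 12, 13, 13]

N_eff = 11.5782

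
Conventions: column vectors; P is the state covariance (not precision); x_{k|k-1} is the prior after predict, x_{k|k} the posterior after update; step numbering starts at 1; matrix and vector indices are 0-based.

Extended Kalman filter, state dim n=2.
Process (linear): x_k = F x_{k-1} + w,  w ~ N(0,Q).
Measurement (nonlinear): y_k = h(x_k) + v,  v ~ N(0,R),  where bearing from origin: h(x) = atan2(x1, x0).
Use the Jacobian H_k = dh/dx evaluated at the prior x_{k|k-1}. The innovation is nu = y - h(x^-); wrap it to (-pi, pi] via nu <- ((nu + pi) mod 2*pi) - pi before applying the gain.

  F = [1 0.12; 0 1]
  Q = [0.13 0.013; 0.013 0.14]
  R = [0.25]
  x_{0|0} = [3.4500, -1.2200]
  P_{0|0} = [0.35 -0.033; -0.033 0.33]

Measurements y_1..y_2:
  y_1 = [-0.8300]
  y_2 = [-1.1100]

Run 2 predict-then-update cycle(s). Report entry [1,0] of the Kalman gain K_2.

K[1,0] = 0.5154

step 1: x^-=[3.3036, -1.2200]  P^-=[0.4768 0.0196; 0.0196 0.4700]  H_jac=[0.0984 0.2664]  S=[0.2890]  K=[0.1804; 0.4399]  nu=[-0.4762]  x^+=[3.2177, -1.4295]  P^+=[0.4674 -0.0033; -0.0033 0.4141]
step 2: x^-=[3.0462, -1.4295]  P^-=[0.6026 0.0594; 0.0594 0.5541]  H_jac=[0.1263 0.2690]  S=[0.3037]  K=[0.3030; 0.5154]  nu=[-0.6712]  x^+=[2.8427, -1.7755]  P^+=[0.5747 0.0119; 0.0119 0.4734]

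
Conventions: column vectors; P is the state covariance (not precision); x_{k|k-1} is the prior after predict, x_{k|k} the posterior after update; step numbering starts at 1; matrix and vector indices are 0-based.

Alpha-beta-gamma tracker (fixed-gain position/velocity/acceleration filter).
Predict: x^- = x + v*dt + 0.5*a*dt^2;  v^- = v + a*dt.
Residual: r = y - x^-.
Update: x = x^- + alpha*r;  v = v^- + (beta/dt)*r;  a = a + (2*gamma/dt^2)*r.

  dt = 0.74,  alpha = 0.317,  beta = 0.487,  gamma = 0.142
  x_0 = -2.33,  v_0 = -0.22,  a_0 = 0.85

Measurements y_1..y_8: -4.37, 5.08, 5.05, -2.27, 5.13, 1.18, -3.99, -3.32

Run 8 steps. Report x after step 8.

x_post = -11.3124

step 1: x_pred=-2.2601  r=-2.1099  x^+=-2.9289  v^+=-0.9796  a^+=-0.2443
step 2: x_pred=-3.7207  r=8.8007  x^+=-0.9309  v^+=4.6315  a^+=4.3200
step 3: x_pred=3.6792  r=1.3708  x^+=4.1138  v^+=8.7304  a^+=5.0309
step 4: x_pred=11.9517  r=-14.2217  x^+=7.4434  v^+=3.0938  a^+=-2.3449
step 5: x_pred=9.0908  r=-3.9608  x^+=7.8353  v^+=-1.2480  a^+=-4.3991
step 6: x_pred=5.7072  r=-4.5272  x^+=4.2721  v^+=-7.4828  a^+=-6.7470
step 7: x_pred=-3.1125  r=-0.8775  x^+=-3.3906  v^+=-13.0531  a^+=-7.2021
step 8: x_pred=-15.0218  r=11.7018  x^+=-11.3124  v^+=-10.6816  a^+=-1.1332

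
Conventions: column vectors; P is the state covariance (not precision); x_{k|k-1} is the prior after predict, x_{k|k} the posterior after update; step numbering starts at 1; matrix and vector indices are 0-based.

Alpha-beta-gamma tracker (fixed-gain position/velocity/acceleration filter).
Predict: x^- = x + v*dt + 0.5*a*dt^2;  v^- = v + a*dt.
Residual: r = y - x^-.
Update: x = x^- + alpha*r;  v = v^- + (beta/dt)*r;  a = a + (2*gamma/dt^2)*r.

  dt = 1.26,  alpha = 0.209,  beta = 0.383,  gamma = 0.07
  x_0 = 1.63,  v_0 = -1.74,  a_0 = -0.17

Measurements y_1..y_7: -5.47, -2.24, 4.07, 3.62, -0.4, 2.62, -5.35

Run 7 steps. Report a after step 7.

step 1: x_pred=-0.6973  r=-4.7727  x^+=-1.6948  v^+=-3.4049  a^+=-0.5909
step 2: x_pred=-6.4541  r=4.2141  x^+=-5.5733  v^+=-2.8685  a^+=-0.2193
step 3: x_pred=-9.3617  r=13.4317  x^+=-6.5545  v^+=0.9381  a^+=0.9652
step 4: x_pred=-4.6063  r=8.2263  x^+=-2.8870  v^+=4.6547  a^+=1.6906
step 5: x_pred=4.3200  r=-4.7200  x^+=3.3335  v^+=5.3502  a^+=1.2744
step 6: x_pred=11.0864  r=-8.4664  x^+=9.3169  v^+=4.3824  a^+=0.5278
step 7: x_pred=15.2577  r=-20.6077  x^+=10.9507  v^+=-1.2166  a^+=-1.2895

a_post = -1.2895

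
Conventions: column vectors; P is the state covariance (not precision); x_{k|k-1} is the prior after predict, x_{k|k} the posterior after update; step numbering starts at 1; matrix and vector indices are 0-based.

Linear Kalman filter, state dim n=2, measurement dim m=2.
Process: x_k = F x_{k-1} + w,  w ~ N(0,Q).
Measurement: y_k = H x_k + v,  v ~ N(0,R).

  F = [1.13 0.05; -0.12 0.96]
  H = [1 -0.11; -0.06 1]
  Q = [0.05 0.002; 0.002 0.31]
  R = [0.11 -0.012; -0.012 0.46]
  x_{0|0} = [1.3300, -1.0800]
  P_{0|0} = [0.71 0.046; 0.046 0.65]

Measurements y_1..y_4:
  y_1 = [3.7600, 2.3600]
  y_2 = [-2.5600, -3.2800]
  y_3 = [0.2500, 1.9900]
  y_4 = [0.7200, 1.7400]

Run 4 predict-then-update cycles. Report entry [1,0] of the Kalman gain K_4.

step 1: x^-=[1.4489, -1.1964]  P^-=[0.9634 -0.0135; -0.0135 0.9087]  S=[1.0874 -0.1833; -0.1833 1.3737]  K=[0.8988 0.0681; 0.0075 0.6630]  nu=[2.1795, 3.6433]  x^+=[3.6559, 1.2356]  P^+=[0.1010 0.0266; 0.0266 0.3065]
step 2: x^-=[4.1929, 0.7474]  P^-=[0.1827 0.0317; 0.0317 0.5878]  S=[0.2929 -0.0557; -0.0557 1.0447]  K=[0.6221 0.0530; -0.0059 0.5605]  nu=[-6.6707, -3.7758]  x^+=[-0.1571, -1.3296]  P^+=[0.0701 0.0211; 0.0211 0.2592]
step 3: x^-=[-0.2440, -1.2576]  P^-=[0.1426 0.0277; 0.0277 0.5450]  S=[0.2531 -0.0526; -0.0526 1.0022]  K=[0.5614 0.0486; -0.0148 0.5414]  nu=[0.3556, 3.2330]  x^+=[0.1128, 0.4874]  P^+=[0.0633 0.0194; 0.0194 0.2504]
step 4: x^-=[0.1518, 0.4544]  P^-=[0.1337 0.0264; 0.0264 0.5372]  S=[0.2444 -0.0526; -0.0526 0.9945]  K=[0.5453 0.0473; -0.0182 0.5376]  nu=[0.6181, 1.2948]  x^+=[0.5501, 1.1391]  P^+=[0.0615 0.0189; 0.0189 0.2486]

K[1,0] = -0.0182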